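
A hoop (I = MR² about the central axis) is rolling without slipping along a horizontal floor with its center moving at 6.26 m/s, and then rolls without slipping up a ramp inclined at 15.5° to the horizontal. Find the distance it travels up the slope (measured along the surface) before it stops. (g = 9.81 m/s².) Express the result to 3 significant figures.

Here I = MR², so the shape factor k = I/(MR²) = 1.
Pure rolling means v = ωR; then KE = ½Mv² + ½I(v/R)² = ½(1+k)Mv² = Mv².
Setting this equal to Mgh gives the vertical rise h = (1+k)v₀²/(2g) = 2×6.26²/(2×9.81) = 3.995 m.
Along the incline, d = h/sinθ = 3.995/sin15.5° ≈ 14.9 m.

d ≈ 14.9 m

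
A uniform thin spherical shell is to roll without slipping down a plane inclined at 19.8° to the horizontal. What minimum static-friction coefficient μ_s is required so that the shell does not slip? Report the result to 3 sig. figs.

μ_min ≈ 0.144

With I = (2/3)MR², the ratio k = I/(MR²) is 2/3.
Translational: Mg sinθ − f = Ma. Rotational about the CM: fR = Iα = kMRa, so f = kMa.
These give a = g sinθ/(1+k) and the required friction f = kMg sinθ/(1+k).
With N = Mg cosθ, the no-slip condition f ≤ μN gives μ_min = f/N = k tanθ/(1+k).
μ_min = (2/3) × tan19.8° / 1.667 ≈ 0.144.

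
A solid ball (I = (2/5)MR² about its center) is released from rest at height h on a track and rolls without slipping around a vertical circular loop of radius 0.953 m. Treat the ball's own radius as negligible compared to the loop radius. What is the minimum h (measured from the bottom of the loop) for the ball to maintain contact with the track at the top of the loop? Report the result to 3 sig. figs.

h_min ≈ 2.57 m

The moment of inertia is (2/5)MR², giving k ≡ I/(MR²) = 0.4.
At the top, contact is just lost when gravity alone supplies the centripetal force: Mg = Mv_top²/r, i.e. v_top² = gr.
With ω = v/R, the kinetic energy at speed v is ½(1+k)Mv² = (7/10)Mv².
Energy conservation from release (height h) to the top (height 2r): Mgh = Mg(2r) + (7/10)M·gr.
Thus h_min = 2r + (1+k)r/2 = r(2 + 1.4/2) = 0.953 × 2.7 ≈ 2.57 m.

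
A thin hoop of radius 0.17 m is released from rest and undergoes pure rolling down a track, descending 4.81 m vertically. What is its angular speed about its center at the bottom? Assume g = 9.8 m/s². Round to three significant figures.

ω ≈ 40.4 rad/s

For this body I = MR², i.e. k = I/(MR²) = 1.
Pure rolling means v = ωR; then KE = ½Mv² + ½I(v/R)² = ½(1+k)Mv² = Mv².
Energy conservation Mgh = ½(1+k)Mv² gives v = √(2gh/(1+k)) = √(2 × 9.8 × 4.81 / 2) = 6.866 m/s.
Then ω = v/R = 6.866 / 0.17 ≈ 40.4 rad/s.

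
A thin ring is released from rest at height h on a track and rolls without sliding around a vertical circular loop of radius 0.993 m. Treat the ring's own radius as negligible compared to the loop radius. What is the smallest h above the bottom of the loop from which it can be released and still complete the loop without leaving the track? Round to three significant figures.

h_min ≈ 2.98 m

With I = MR², the ratio k = I/(MR²) is 1.
At the top of the loop, the minimum-contact condition is Mg = Mv_top²/r, so v_top² = gr.
With ω = v/R, the kinetic energy at speed v is ½(1+k)Mv² = Mv².
Energy conservation from release (height h) to the top (height 2r): Mgh = Mg(2r) + M·gr.
Thus h_min = 2r + (1+k)r/2 = r(2 + 2/2) = 0.993 × 3 ≈ 2.98 m.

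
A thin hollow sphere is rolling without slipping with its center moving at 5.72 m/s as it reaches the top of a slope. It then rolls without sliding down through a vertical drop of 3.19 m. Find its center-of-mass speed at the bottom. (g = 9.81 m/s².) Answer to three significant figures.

v ≈ 8.38 m/s

The moment of inertia is (2/3)MR², giving k ≡ I/(MR²) = 2/3.
Rolling without slipping gives ω = v/R, so the total kinetic energy is ½Mv² + ½Iω² = ½(1+k)Mv² = (5/6)Mv².
Energy conservation: (5/6)Mv₀² + Mgh = (5/6)Mv², so v² = v₀² + 2gh/(1+k).
v = √(5.72² + 2×9.81×3.19/1.667) = √70.27 ≈ 8.38 m/s.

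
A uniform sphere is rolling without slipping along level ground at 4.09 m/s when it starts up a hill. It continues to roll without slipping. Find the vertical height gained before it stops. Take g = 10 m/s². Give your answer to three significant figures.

h ≈ 1.17 m

Here I = (2/5)MR², so the shape factor k = I/(MR²) = 0.4.
The rolling condition ω = v/R makes the rotational term ½I(v/R)² = ½kMv², so KE_total = ½(1+k)Mv² = (7/10)Mv².
All of this converts to potential energy at the highest point: (7/10)Mv₀² = Mgh.
Thus h = (1+k)v₀²/(2g) = 1.4 × 4.09² / (2 × 10) ≈ 1.17 m.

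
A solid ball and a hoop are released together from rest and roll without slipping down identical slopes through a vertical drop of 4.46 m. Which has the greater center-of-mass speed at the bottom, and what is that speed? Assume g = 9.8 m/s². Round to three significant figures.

the solid ball, at v ≈ 7.90 m/s

For rolling without slipping, Mgh = ½(1+k)Mv² where k = I/(MR²), so v = √(2gh/(1+k)).
Solid ball: k = 0.4, giving v = √(2×9.8×4.46/1.4) = 7.902 m/s.
Hoop: k = 1, giving v = √(2×9.8×4.46/2) = 6.611 m/s.
The smaller k wins: the solid ball, at ≈ 7.90 m/s.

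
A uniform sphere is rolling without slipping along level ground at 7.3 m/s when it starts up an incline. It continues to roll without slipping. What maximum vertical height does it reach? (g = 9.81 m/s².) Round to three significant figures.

h ≈ 3.80 m

For this body I = (2/5)MR², i.e. k = I/(MR²) = 0.4.
Pure rolling means v = ωR; then KE = ½Mv² + ½I(v/R)² = ½(1+k)Mv² = (7/10)Mv².
At the top the kinetic energy is zero, so (7/10)Mv₀² = Mgh.
Thus h = (1+k)v₀²/(2g) = 1.4 × 7.3² / (2 × 9.81) ≈ 3.80 m.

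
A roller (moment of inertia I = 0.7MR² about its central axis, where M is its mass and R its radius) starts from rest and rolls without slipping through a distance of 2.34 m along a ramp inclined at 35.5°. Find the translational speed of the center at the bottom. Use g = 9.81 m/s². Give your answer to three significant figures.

With I = 0.7MR², the ratio k = I/(MR²) is 0.7.
The rolling condition ω = v/R makes the rotational term ½I(v/R)² = ½kMv², so KE_total = ½(1+k)Mv² = (17/20)Mv².
The vertical drop is h = L sinθ = 2.34 × sin35.5° = 1.359 m.
Setting Mgh = (17/20)Mv² gives v = √(2gh/(1+k)) = √(2·9.81·1.359/1.7) ≈ 3.96 m/s.

v ≈ 3.96 m/s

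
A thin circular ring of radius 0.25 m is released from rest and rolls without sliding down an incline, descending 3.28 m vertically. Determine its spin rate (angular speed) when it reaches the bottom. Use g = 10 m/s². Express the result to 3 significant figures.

With I = MR², the ratio k = I/(MR²) is 1.
The rolling condition ω = v/R makes the rotational term ½I(v/R)² = ½kMv², so KE_total = ½(1+k)Mv² = Mv².
Energy conservation Mgh = ½(1+k)Mv² gives v = √(2gh/(1+k)) = √(2 × 10 × 3.28 / 2) = 5.727 m/s.
Then ω = v/R = 5.727 / 0.25 ≈ 22.9 rad/s.

ω ≈ 22.9 rad/s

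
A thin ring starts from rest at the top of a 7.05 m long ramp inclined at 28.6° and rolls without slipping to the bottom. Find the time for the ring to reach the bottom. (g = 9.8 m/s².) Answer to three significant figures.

t ≈ 2.45 s

For this body I = MR², i.e. k = I/(MR²) = 1.
Newton's second law down the slope: Mg sinθ − f = Ma. The torque equation fR = Iα (with α = a/R) gives f = kMa.
Hence a = g sinθ/(1+k) = 9.8×sin28.6°/2 = 2.346 m/s².
With constant a from rest, t = √(2L/a) = √(2·7.05/2.346) ≈ 2.45 s.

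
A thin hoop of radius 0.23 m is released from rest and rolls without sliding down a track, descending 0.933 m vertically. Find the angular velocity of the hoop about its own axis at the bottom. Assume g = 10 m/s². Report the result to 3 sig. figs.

ω ≈ 13.3 rad/s

Here I = MR², so the shape factor k = I/(MR²) = 1.
Pure rolling means v = ωR; then KE = ½Mv² + ½I(v/R)² = ½(1+k)Mv² = Mv².
Energy conservation Mgh = ½(1+k)Mv² gives v = √(2gh/(1+k)) = √(2 × 10 × 0.933 / 2) = 3.055 m/s.
The angular speed follows from ω = v/R = 3.055/0.23 ≈ 13.3 rad/s.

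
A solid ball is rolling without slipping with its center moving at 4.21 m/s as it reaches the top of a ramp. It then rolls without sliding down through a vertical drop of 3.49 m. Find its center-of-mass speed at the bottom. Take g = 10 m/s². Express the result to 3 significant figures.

The moment of inertia is (2/5)MR², giving k ≡ I/(MR²) = 0.4.
The rolling condition ω = v/R makes the rotational term ½I(v/R)² = ½kMv², so KE_total = ½(1+k)Mv² = (7/10)Mv².
Energy conservation: (7/10)Mv₀² + Mgh = (7/10)Mv², so v² = v₀² + 2gh/(1+k).
v = √(4.21² + 2×10×3.49/1.4) = √67.58 ≈ 8.22 m/s.

v ≈ 8.22 m/s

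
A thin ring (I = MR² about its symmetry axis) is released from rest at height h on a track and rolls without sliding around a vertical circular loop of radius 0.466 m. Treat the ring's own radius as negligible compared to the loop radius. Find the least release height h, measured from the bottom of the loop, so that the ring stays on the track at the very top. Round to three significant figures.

With I = MR², the ratio k = I/(MR²) is 1.
At the top, contact is just lost when gravity alone supplies the centripetal force: Mg = Mv_top²/r, i.e. v_top² = gr.
With ω = v/R, the kinetic energy at speed v is ½(1+k)Mv² = Mv².
Energy conservation from release (height h) to the top (height 2r): Mgh = Mg(2r) + M·gr.
Thus h_min = 2r + (1+k)r/2 = r(2 + 2/2) = 0.466 × 3 ≈ 1.40 m.

h_min ≈ 1.40 m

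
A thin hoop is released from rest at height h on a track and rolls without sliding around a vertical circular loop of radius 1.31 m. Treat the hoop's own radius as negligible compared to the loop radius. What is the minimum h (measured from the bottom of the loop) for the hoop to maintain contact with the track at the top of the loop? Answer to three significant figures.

For this body I = MR², i.e. k = I/(MR²) = 1.
At the top, contact is just lost when gravity alone supplies the centripetal force: Mg = Mv_top²/r, i.e. v_top² = gr.
With ω = v/R, the kinetic energy at speed v is ½(1+k)Mv² = Mv².
Energy conservation from release (height h) to the top (height 2r): Mgh = Mg(2r) + M·gr.
Thus h_min = 2r + (1+k)r/2 = r(2 + 2/2) = 1.31 × 3 ≈ 3.93 m.

h_min ≈ 3.93 m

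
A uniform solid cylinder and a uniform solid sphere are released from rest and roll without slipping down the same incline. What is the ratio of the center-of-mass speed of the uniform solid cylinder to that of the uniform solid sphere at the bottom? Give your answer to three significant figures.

Each satisfies Mgh = ½(1+k)Mv² with k = I/(MR²), so v ∝ 1/√(1+k).
For the uniform solid cylinder k = 0.5; for the uniform solid sphere k = 0.4.
v₁/v₂ = √((1+k₂)/(1+k₁)) = √(1.4/1.5) ≈ 0.966.

v_ratio ≈ 0.966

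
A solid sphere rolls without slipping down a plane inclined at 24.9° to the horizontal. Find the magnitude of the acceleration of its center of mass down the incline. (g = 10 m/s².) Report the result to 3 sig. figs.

Here I = (2/5)MR², so the shape factor k = I/(MR²) = 0.4.
Newton's second law down the slope: Mg sinθ − f = Ma. The torque equation fR = Iα (with α = a/R) gives f = kMa.
Eliminating f: Mg sinθ = (1+k)Ma, so a = g sinθ/(1+k) = 10 × sin24.9° / 1.4 ≈ 3.01 m/s².

a ≈ 3.01 m/s²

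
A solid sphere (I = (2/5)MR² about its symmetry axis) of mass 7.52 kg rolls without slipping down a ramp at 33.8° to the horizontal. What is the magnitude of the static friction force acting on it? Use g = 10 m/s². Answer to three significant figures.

With I = (2/5)MR², the ratio k = I/(MR²) is 0.4.
Translational: Mg sinθ − f = Ma. Rotational about the CM: fR = Iα = kMRa, so f = kMa.
Combining, a = g sinθ/(1+k) and f = kMa = kMg sinθ/(1+k).
f = 0.4 × 7.52 × 10 × sin33.8° / 1.4 ≈ 12.0 N.

f ≈ 12.0 N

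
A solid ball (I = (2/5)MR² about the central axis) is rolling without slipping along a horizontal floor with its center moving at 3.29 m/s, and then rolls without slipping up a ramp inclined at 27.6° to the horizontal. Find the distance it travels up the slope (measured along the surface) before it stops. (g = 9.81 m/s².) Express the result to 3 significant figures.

d ≈ 1.67 m

Here I = (2/5)MR², so the shape factor k = I/(MR²) = 0.4.
The rolling condition ω = v/R makes the rotational term ½I(v/R)² = ½kMv², so KE_total = ½(1+k)Mv² = (7/10)Mv².
Setting this equal to Mgh gives the vertical rise h = (1+k)v₀²/(2g) = 1.4×3.29²/(2×9.81) = 0.7724 m.
Along the incline, d = h/sinθ = 0.7724/sin27.6° ≈ 1.67 m.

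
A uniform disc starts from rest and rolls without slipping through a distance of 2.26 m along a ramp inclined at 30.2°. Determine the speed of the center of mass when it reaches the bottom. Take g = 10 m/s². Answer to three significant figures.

The moment of inertia is (1/2)MR², giving k ≡ I/(MR²) = 0.5.
Pure rolling means v = ωR; then KE = ½Mv² + ½I(v/R)² = ½(1+k)Mv² = (3/4)Mv².
The vertical drop is h = L sinθ = 2.26 × sin30.2° = 1.137 m.
Energy conservation: Mgh = (3/4)Mv², so v = √(2gh/(1+k)) = √(2 × 10 × 1.137 / 1.5) ≈ 3.89 m/s.

v ≈ 3.89 m/s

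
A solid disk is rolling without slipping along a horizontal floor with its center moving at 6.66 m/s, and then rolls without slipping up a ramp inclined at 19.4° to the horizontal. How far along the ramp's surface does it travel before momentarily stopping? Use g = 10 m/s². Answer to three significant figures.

For this body I = (1/2)MR², i.e. k = I/(MR²) = 0.5.
The rolling condition ω = v/R makes the rotational term ½I(v/R)² = ½kMv², so KE_total = ½(1+k)Mv² = (3/4)Mv².
Setting this equal to Mgh gives the vertical rise h = (1+k)v₀²/(2g) = 1.5×6.66²/(2×10) = 3.327 m.
The distance along the slope is d = h/sinθ = 3.327/sin19.4° ≈ 10.0 m.

d ≈ 10.0 m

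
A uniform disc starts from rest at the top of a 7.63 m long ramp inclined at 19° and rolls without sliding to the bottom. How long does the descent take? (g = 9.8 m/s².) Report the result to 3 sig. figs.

Here I = (1/2)MR², so the shape factor k = I/(MR²) = 0.5.
Along the incline Mg sinθ − f = Ma, and torque about the center fR = Iα = kMR²(a/R) gives f = kMa.
Hence a = g sinθ/(1+k) = 9.8×sin19°/1.5 = 2.127 m/s².
Starting from rest, L = ½at², so t = √(2L/a) = √(2×7.63/2.127) ≈ 2.68 s.

t ≈ 2.68 s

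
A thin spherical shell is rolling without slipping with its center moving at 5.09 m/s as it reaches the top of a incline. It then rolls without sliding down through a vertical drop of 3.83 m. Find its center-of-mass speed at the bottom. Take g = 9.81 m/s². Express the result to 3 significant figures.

v ≈ 8.43 m/s

Here I = (2/3)MR², so the shape factor k = I/(MR²) = 2/3.
The rolling condition ω = v/R makes the rotational term ½I(v/R)² = ½kMv², so KE_total = ½(1+k)Mv² = (5/6)Mv².
Conserving energy between top and bottom: (5/6)Mv² = (5/6)Mv₀² + Mgh, hence v² = v₀² + 2gh/(1+k).
v = √(5.09² + 2×9.81×3.83/1.667) = √70.99 ≈ 8.43 m/s.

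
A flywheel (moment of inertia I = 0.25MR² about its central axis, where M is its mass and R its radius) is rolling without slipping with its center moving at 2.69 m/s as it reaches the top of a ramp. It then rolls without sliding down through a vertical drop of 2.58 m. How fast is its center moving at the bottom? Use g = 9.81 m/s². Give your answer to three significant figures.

v ≈ 6.91 m/s

For this body I = 0.25MR², i.e. k = I/(MR²) = 0.25.
Rolling without slipping gives ω = v/R, so the total kinetic energy is ½Mv² + ½Iω² = ½(1+k)Mv² = (5/8)Mv².
Energy conservation: (5/8)Mv₀² + Mgh = (5/8)Mv², so v² = v₀² + 2gh/(1+k).
v = √(2.69² + 2×9.81×2.58/1.25) = √47.73 ≈ 6.91 m/s.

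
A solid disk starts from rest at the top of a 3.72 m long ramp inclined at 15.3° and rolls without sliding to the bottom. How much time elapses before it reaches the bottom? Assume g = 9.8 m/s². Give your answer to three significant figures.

t ≈ 2.08 s

For this body I = (1/2)MR², i.e. k = I/(MR²) = 0.5.
Newton's second law down the slope: Mg sinθ − f = Ma. The torque equation fR = Iα (with α = a/R) gives f = kMa.
Hence a = g sinθ/(1+k) = 9.8×sin15.3°/1.5 = 1.724 m/s².
Starting from rest, L = ½at², so t = √(2L/a) = √(2×3.72/1.724) ≈ 2.08 s.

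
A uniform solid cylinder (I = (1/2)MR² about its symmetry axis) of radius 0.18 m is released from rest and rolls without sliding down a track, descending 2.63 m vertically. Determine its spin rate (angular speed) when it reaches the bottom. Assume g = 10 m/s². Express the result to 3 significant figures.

ω ≈ 32.9 rad/s

The moment of inertia is (1/2)MR², giving k ≡ I/(MR²) = 0.5.
Rolling without slipping gives ω = v/R, so the total kinetic energy is ½Mv² + ½Iω² = ½(1+k)Mv² = (3/4)Mv².
Energy conservation Mgh = ½(1+k)Mv² gives v = √(2gh/(1+k)) = √(2 × 10 × 2.63 / 1.5) = 5.922 m/s.
The angular speed follows from ω = v/R = 5.922/0.18 ≈ 32.9 rad/s.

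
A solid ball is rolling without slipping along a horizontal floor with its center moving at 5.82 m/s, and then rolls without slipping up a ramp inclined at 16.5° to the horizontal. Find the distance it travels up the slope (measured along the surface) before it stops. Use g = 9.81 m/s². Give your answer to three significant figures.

Here I = (2/5)MR², so the shape factor k = I/(MR²) = 0.4.
The rolling condition ω = v/R makes the rotational term ½I(v/R)² = ½kMv², so KE_total = ½(1+k)Mv² = (7/10)Mv².
Setting this equal to Mgh gives the vertical rise h = (1+k)v₀²/(2g) = 1.4×5.82²/(2×9.81) = 2.417 m.
The distance along the slope is d = h/sinθ = 2.417/sin16.5° ≈ 8.51 m.

d ≈ 8.51 m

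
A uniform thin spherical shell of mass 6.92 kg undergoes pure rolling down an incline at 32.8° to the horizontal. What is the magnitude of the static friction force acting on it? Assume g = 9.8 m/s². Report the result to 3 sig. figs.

With I = (2/3)MR², the ratio k = I/(MR²) is 2/3.
Newton's second law down the slope: Mg sinθ − f = Ma. The torque equation fR = Iα (with α = a/R) gives f = kMa.
Combining, a = g sinθ/(1+k) and f = kMa = kMg sinθ/(1+k).
f = (2/3) × 6.92 × 9.8 × sin32.8° / 1.667 ≈ 14.7 N.

f ≈ 14.7 N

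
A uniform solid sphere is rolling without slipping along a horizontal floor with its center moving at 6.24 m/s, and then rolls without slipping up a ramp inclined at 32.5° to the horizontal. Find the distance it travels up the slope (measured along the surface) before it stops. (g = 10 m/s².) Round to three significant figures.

d ≈ 5.07 m

Here I = (2/5)MR², so the shape factor k = I/(MR²) = 0.4.
Since it rolls without slipping, ω = v/R and KE = ½Mv² + ½Iω² = ½(1+k)Mv² = (7/10)Mv².
Setting this equal to Mgh gives the vertical rise h = (1+k)v₀²/(2g) = 1.4×6.24²/(2×10) = 2.726 m.
The distance along the slope is d = h/sinθ = 2.726/sin32.5° ≈ 5.07 m.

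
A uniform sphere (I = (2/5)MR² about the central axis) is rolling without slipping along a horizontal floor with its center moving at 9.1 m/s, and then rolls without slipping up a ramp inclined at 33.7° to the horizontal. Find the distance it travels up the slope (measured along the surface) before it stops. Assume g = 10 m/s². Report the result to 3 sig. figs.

With I = (2/5)MR², the ratio k = I/(MR²) is 0.4.
The rolling condition ω = v/R makes the rotational term ½I(v/R)² = ½kMv², so KE_total = ½(1+k)Mv² = (7/10)Mv².
Setting this equal to Mgh gives the vertical rise h = (1+k)v₀²/(2g) = 1.4×9.1²/(2×10) = 5.797 m.
Along the incline, d = h/sinθ = 5.797/sin33.7° ≈ 10.4 m.

d ≈ 10.4 m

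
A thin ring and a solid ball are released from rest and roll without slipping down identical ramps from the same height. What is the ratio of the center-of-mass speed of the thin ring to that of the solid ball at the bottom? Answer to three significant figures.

Each satisfies Mgh = ½(1+k)Mv² with k = I/(MR²), so v ∝ 1/√(1+k).
For the thin ring k = 1; for the solid ball k = 0.4.
v₁/v₂ = √((1+k₂)/(1+k₁)) = √(1.4/2) ≈ 0.837.

v_ratio ≈ 0.837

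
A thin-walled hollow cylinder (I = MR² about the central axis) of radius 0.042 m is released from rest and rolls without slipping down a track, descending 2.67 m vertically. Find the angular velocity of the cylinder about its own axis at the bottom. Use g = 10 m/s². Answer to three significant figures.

ω ≈ 123 rad/s

The moment of inertia is MR², giving k ≡ I/(MR²) = 1.
The rolling condition ω = v/R makes the rotational term ½I(v/R)² = ½kMv², so KE_total = ½(1+k)Mv² = Mv².
Energy conservation Mgh = ½(1+k)Mv² gives v = √(2gh/(1+k)) = √(2 × 10 × 2.67 / 2) = 5.167 m/s.
Then ω = v/R = 5.167 / 0.042 ≈ 123 rad/s.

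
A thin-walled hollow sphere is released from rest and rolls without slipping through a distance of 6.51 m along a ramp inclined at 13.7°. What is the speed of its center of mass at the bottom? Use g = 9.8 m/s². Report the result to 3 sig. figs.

The moment of inertia is (2/3)MR², giving k ≡ I/(MR²) = 2/3.
Rolling without slipping gives ω = v/R, so the total kinetic energy is ½Mv² + ½Iω² = ½(1+k)Mv² = (5/6)Mv².
The vertical drop is h = L sinθ = 6.51 × sin13.7° = 1.542 m.
Setting Mgh = (5/6)Mv² gives v = √(2gh/(1+k)) = √(2·9.8·1.542/1.667) ≈ 4.26 m/s.

v ≈ 4.26 m/s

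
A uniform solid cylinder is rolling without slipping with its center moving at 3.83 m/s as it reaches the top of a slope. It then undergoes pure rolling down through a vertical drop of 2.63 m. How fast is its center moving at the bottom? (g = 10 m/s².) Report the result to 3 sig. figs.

With I = (1/2)MR², the ratio k = I/(MR²) is 0.5.
Pure rolling means v = ωR; then KE = ½Mv² + ½I(v/R)² = ½(1+k)Mv² = (3/4)Mv².
Energy conservation: (3/4)Mv₀² + Mgh = (3/4)Mv², so v² = v₀² + 2gh/(1+k).
v = √(3.83² + 2×10×2.63/1.5) = √49.74 ≈ 7.05 m/s.

v ≈ 7.05 m/s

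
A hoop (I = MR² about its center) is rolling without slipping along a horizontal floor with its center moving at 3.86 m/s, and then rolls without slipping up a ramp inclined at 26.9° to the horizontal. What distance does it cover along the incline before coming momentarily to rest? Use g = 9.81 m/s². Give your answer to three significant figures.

Here I = MR², so the shape factor k = I/(MR²) = 1.
The rolling condition ω = v/R makes the rotational term ½I(v/R)² = ½kMv², so KE_total = ½(1+k)Mv² = Mv².
Setting this equal to Mgh gives the vertical rise h = (1+k)v₀²/(2g) = 2×3.86²/(2×9.81) = 1.519 m.
The distance along the slope is d = h/sinθ = 1.519/sin26.9° ≈ 3.36 m.

d ≈ 3.36 m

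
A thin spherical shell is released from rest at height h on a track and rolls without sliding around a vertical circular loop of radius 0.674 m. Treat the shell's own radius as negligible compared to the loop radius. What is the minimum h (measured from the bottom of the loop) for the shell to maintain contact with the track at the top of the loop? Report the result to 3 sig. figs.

With I = (2/3)MR², the ratio k = I/(MR²) is 2/3.
At the top, contact is just lost when gravity alone supplies the centripetal force: Mg = Mv_top²/r, i.e. v_top² = gr.
With ω = v/R, the kinetic energy at speed v is ½(1+k)Mv² = (5/6)Mv².
Energy conservation from release (height h) to the top (height 2r): Mgh = Mg(2r) + (5/6)M·gr.
Thus h_min = 2r + (1+k)r/2 = r(2 + 1.667/2) = 0.674 × 2.833 ≈ 1.91 m.

h_min ≈ 1.91 m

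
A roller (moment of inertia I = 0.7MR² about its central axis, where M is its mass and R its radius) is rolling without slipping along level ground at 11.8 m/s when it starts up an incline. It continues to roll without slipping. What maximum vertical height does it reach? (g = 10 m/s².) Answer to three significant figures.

h ≈ 11.8 m

With I = 0.7MR², the ratio k = I/(MR²) is 0.7.
Pure rolling means v = ωR; then KE = ½Mv² + ½I(v/R)² = ½(1+k)Mv² = (17/20)Mv².
At the top the kinetic energy is zero, so (17/20)Mv₀² = Mgh.
Thus h = (1+k)v₀²/(2g) = 1.7 × 11.8² / (2 × 10) ≈ 11.8 m.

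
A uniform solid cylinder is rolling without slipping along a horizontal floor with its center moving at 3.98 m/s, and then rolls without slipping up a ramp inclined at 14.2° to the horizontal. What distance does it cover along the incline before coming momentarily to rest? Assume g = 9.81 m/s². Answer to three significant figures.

d ≈ 4.94 m

Here I = (1/2)MR², so the shape factor k = I/(MR²) = 0.5.
Since it rolls without slipping, ω = v/R and KE = ½Mv² + ½Iω² = ½(1+k)Mv² = (3/4)Mv².
Setting this equal to Mgh gives the vertical rise h = (1+k)v₀²/(2g) = 1.5×3.98²/(2×9.81) = 1.211 m.
The distance along the slope is d = h/sinθ = 1.211/sin14.2° ≈ 4.94 m.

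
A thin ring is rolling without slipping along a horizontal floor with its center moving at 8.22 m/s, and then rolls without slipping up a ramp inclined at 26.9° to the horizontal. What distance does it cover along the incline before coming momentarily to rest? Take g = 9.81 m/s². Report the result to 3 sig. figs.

For this body I = MR², i.e. k = I/(MR²) = 1.
Since it rolls without slipping, ω = v/R and KE = ½Mv² + ½Iω² = ½(1+k)Mv² = Mv².
Setting this equal to Mgh gives the vertical rise h = (1+k)v₀²/(2g) = 2×8.22²/(2×9.81) = 6.888 m.
Along the incline, d = h/sinθ = 6.888/sin26.9° ≈ 15.2 m.

d ≈ 15.2 m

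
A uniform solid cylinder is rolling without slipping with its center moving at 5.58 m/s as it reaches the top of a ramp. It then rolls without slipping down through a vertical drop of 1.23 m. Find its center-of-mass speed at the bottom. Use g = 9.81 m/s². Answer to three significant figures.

v ≈ 6.87 m/s

The moment of inertia is (1/2)MR², giving k ≡ I/(MR²) = 0.5.
Rolling without slipping gives ω = v/R, so the total kinetic energy is ½Mv² + ½Iω² = ½(1+k)Mv² = (3/4)Mv².
Energy conservation: (3/4)Mv₀² + Mgh = (3/4)Mv², so v² = v₀² + 2gh/(1+k).
v = √(5.58² + 2×9.81×1.23/1.5) = √47.22 ≈ 6.87 m/s.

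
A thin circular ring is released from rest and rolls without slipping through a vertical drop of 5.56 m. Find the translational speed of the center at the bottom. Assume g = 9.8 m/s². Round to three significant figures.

v ≈ 7.38 m/s

Here I = MR², so the shape factor k = I/(MR²) = 1.
Since it rolls without slipping, ω = v/R and KE = ½Mv² + ½Iω² = ½(1+k)Mv² = Mv².
Energy conservation: Mgh = Mv², so v = √(2gh/(1+k)) = √(2 × 9.8 × 5.56 / 2) ≈ 7.38 m/s.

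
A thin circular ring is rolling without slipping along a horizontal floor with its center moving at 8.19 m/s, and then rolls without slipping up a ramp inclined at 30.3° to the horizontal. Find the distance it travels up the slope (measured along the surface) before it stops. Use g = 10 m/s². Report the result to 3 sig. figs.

d ≈ 13.3 m

For this body I = MR², i.e. k = I/(MR²) = 1.
Rolling without slipping gives ω = v/R, so the total kinetic energy is ½Mv² + ½Iω² = ½(1+k)Mv² = Mv².
Setting this equal to Mgh gives the vertical rise h = (1+k)v₀²/(2g) = 2×8.19²/(2×10) = 6.708 m.
The distance along the slope is d = h/sinθ = 6.708/sin30.3° ≈ 13.3 m.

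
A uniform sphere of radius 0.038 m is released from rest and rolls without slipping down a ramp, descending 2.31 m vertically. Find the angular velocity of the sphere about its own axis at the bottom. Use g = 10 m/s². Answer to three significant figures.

ω ≈ 151 rad/s

With I = (2/5)MR², the ratio k = I/(MR²) is 0.4.
The rolling condition ω = v/R makes the rotational term ½I(v/R)² = ½kMv², so KE_total = ½(1+k)Mv² = (7/10)Mv².
Energy conservation Mgh = ½(1+k)Mv² gives v = √(2gh/(1+k)) = √(2 × 10 × 2.31 / 1.4) = 5.745 m/s.
Then ω = v/R = 5.745 / 0.038 ≈ 151 rad/s.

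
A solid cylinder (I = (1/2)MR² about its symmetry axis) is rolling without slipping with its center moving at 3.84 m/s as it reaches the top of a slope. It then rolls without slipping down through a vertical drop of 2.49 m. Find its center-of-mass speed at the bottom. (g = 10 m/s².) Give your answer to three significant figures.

v ≈ 6.92 m/s

For this body I = (1/2)MR², i.e. k = I/(MR²) = 0.5.
Rolling without slipping gives ω = v/R, so the total kinetic energy is ½Mv² + ½Iω² = ½(1+k)Mv² = (3/4)Mv².
Conserving energy between top and bottom: (3/4)Mv² = (3/4)Mv₀² + Mgh, hence v² = v₀² + 2gh/(1+k).
v = √(3.84² + 2×10×2.49/1.5) = √47.95 ≈ 6.92 m/s.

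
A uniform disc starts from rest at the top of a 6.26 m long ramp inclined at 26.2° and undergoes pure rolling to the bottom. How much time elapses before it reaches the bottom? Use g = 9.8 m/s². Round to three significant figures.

Here I = (1/2)MR², so the shape factor k = I/(MR²) = 0.5.
Newton's second law down the slope: Mg sinθ − f = Ma. The torque equation fR = Iα (with α = a/R) gives f = kMa.
Hence a = g sinθ/(1+k) = 9.8×sin26.2°/1.5 = 2.885 m/s².
Starting from rest, L = ½at², so t = √(2L/a) = √(2×6.26/2.885) ≈ 2.08 s.

t ≈ 2.08 s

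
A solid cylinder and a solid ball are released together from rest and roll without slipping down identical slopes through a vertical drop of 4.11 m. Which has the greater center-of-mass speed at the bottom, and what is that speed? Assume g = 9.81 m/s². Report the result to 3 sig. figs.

For rolling without slipping, Mgh = ½(1+k)Mv² where k = I/(MR²), so v = √(2gh/(1+k)).
Solid cylinder: k = 0.5, giving v = √(2×9.81×4.11/1.5) = 7.332 m/s.
Solid ball: k = 0.4, giving v = √(2×9.81×4.11/1.4) = 7.589 m/s.
The smaller k wins: the solid ball, at ≈ 7.59 m/s.

the solid ball, at v ≈ 7.59 m/s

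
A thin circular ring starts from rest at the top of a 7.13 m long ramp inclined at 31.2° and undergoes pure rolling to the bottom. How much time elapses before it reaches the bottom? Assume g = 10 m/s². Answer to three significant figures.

Here I = MR², so the shape factor k = I/(MR²) = 1.
Translational: Mg sinθ − f = Ma. Rotational about the CM: fR = Iα = kMRa, so f = kMa.
Hence a = g sinθ/(1+k) = 10×sin31.2°/2 = 2.59 m/s².
With constant a from rest, t = √(2L/a) = √(2·7.13/2.59) ≈ 2.35 s.

t ≈ 2.35 s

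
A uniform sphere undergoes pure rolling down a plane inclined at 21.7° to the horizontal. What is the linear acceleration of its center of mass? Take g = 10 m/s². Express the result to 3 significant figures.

Here I = (2/5)MR², so the shape factor k = I/(MR²) = 0.4.
Along the incline Mg sinθ − f = Ma, and torque about the center fR = Iα = kMR²(a/R) gives f = kMa.
Eliminating f: Mg sinθ = (1+k)Ma, so a = g sinθ/(1+k) = 10 × sin21.7° / 1.4 ≈ 2.64 m/s².

a ≈ 2.64 m/s²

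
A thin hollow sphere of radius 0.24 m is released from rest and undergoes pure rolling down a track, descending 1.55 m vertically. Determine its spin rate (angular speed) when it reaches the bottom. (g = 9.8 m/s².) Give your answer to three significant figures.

For this body I = (2/3)MR², i.e. k = I/(MR²) = 2/3.
Since it rolls without slipping, ω = v/R and KE = ½Mv² + ½Iω² = ½(1+k)Mv² = (5/6)Mv².
Energy conservation Mgh = ½(1+k)Mv² gives v = √(2gh/(1+k)) = √(2 × 9.8 × 1.55 / 1.667) = 4.269 m/s.
Then ω = v/R = 4.269 / 0.24 ≈ 17.8 rad/s.

ω ≈ 17.8 rad/s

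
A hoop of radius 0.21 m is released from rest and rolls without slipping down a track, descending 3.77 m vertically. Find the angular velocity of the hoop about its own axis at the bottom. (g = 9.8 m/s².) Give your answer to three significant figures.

ω ≈ 28.9 rad/s

Here I = MR², so the shape factor k = I/(MR²) = 1.
The rolling condition ω = v/R makes the rotational term ½I(v/R)² = ½kMv², so KE_total = ½(1+k)Mv² = Mv².
Energy conservation Mgh = ½(1+k)Mv² gives v = √(2gh/(1+k)) = √(2 × 9.8 × 3.77 / 2) = 6.078 m/s.
Then ω = v/R = 6.078 / 0.21 ≈ 28.9 rad/s.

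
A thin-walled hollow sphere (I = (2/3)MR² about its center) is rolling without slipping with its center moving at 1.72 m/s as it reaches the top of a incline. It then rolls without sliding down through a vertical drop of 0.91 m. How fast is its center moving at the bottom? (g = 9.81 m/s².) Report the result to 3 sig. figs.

With I = (2/3)MR², the ratio k = I/(MR²) is 2/3.
The rolling condition ω = v/R makes the rotational term ½I(v/R)² = ½kMv², so KE_total = ½(1+k)Mv² = (5/6)Mv².
Conserving energy between top and bottom: (5/6)Mv² = (5/6)Mv₀² + Mgh, hence v² = v₀² + 2gh/(1+k).
v = √(1.72² + 2×9.81×0.91/1.667) = √13.67 ≈ 3.70 m/s.

v ≈ 3.70 m/s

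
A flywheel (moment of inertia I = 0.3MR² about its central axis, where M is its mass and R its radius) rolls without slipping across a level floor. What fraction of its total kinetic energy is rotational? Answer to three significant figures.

fraction ≈ 0.231

The moment of inertia is 0.3MR², giving k ≡ I/(MR²) = 0.3.
With ω = v/R, KE_trans = ½Mv² and KE_rot = ½Iω² = ½kMv², so KE_total = ½(1+k)Mv².
The rotational fraction is therefore k/(1+k) = 0.3/1.3 ≈ 0.231.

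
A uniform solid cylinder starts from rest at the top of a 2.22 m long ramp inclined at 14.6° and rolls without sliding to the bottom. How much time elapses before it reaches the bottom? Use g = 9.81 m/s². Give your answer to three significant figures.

t ≈ 1.64 s

For this body I = (1/2)MR², i.e. k = I/(MR²) = 0.5.
Along the incline Mg sinθ − f = Ma, and torque about the center fR = Iα = kMR²(a/R) gives f = kMa.
Hence a = g sinθ/(1+k) = 9.81×sin14.6°/1.5 = 1.649 m/s².
With constant a from rest, t = √(2L/a) = √(2·2.22/1.649) ≈ 1.64 s.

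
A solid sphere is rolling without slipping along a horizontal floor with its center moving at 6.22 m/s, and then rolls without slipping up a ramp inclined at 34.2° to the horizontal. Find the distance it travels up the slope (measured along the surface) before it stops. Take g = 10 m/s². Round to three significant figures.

For this body I = (2/5)MR², i.e. k = I/(MR²) = 0.4.
Since it rolls without slipping, ω = v/R and KE = ½Mv² + ½Iω² = ½(1+k)Mv² = (7/10)Mv².
Setting this equal to Mgh gives the vertical rise h = (1+k)v₀²/(2g) = 1.4×6.22²/(2×10) = 2.708 m.
The distance along the slope is d = h/sinθ = 2.708/sin34.2° ≈ 4.82 m.

d ≈ 4.82 m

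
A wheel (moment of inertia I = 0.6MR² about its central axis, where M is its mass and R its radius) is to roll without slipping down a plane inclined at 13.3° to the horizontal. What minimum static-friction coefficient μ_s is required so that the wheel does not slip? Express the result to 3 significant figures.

μ_min ≈ 0.0886

For this body I = 0.6MR², i.e. k = I/(MR²) = 0.6.
Translational: Mg sinθ − f = Ma. Rotational about the CM: fR = Iα = kMRa, so f = kMa.
These give a = g sinθ/(1+k) and the required friction f = kMg sinθ/(1+k).
The normal force is N = Mg cosθ, so μ_min = f/N = k tanθ/(1+k).
μ_min = 0.6 × tan13.3° / 1.6 ≈ 0.0886.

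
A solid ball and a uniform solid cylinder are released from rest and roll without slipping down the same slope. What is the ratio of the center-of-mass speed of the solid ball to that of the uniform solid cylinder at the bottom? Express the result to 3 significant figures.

v_ratio ≈ 1.04

Each satisfies Mgh = ½(1+k)Mv² with k = I/(MR²), so v ∝ 1/√(1+k).
For the solid ball k = 0.4; for the uniform solid cylinder k = 0.5.
v₁/v₂ = √((1+k₂)/(1+k₁)) = √(1.5/1.4) ≈ 1.04.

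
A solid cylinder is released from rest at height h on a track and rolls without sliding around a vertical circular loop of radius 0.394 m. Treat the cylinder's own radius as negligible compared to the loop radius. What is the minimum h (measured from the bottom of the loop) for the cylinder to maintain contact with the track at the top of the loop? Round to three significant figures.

h_min ≈ 1.08 m

With I = (1/2)MR², the ratio k = I/(MR²) is 0.5.
At the top, contact is just lost when gravity alone supplies the centripetal force: Mg = Mv_top²/r, i.e. v_top² = gr.
With ω = v/R, the kinetic energy at speed v is ½(1+k)Mv² = (3/4)Mv².
Energy conservation from release (height h) to the top (height 2r): Mgh = Mg(2r) + (3/4)M·gr.
Thus h_min = 2r + (1+k)r/2 = r(2 + 1.5/2) = 0.394 × 2.75 ≈ 1.08 m.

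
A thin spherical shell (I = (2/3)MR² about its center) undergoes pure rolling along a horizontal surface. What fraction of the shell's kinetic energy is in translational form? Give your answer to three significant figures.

fraction ≈ 0.600

The moment of inertia is (2/3)MR², giving k ≡ I/(MR²) = 2/3.
Since ω = v/R, the translational part is ½Mv² and the rotational part is ½I(v/R)² = ½kMv²; the total is ½(1+k)Mv².
The translational fraction is therefore 1/(1+k) = 1/1.667 ≈ 0.600.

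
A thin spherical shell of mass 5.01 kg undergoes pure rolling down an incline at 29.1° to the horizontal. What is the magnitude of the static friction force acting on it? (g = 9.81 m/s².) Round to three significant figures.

For this body I = (2/3)MR², i.e. k = I/(MR²) = 2/3.
Along the incline Mg sinθ − f = Ma, and torque about the center fR = Iα = kMR²(a/R) gives f = kMa.
Combining, a = g sinθ/(1+k) and f = kMa = kMg sinθ/(1+k).
f = (2/3) × 5.01 × 9.81 × sin29.1° / 1.667 ≈ 9.56 N.

f ≈ 9.56 N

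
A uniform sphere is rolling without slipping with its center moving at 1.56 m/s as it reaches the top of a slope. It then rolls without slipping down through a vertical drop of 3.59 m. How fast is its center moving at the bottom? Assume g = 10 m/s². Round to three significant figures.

v ≈ 7.33 m/s

With I = (2/5)MR², the ratio k = I/(MR²) is 0.4.
The rolling condition ω = v/R makes the rotational term ½I(v/R)² = ½kMv², so KE_total = ½(1+k)Mv² = (7/10)Mv².
Conserving energy between top and bottom: (7/10)Mv² = (7/10)Mv₀² + Mgh, hence v² = v₀² + 2gh/(1+k).
v = √(1.56² + 2×10×3.59/1.4) = √53.72 ≈ 7.33 m/s.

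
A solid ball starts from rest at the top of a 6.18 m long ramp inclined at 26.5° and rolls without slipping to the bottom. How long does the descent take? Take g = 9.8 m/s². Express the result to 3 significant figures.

Here I = (2/5)MR², so the shape factor k = I/(MR²) = 0.4.
Along the incline Mg sinθ − f = Ma, and torque about the center fR = Iα = kMR²(a/R) gives f = kMa.
Hence a = g sinθ/(1+k) = 9.8×sin26.5°/1.4 = 3.123 m/s².
With constant a from rest, t = √(2L/a) = √(2·6.18/3.123) ≈ 1.99 s.

t ≈ 1.99 s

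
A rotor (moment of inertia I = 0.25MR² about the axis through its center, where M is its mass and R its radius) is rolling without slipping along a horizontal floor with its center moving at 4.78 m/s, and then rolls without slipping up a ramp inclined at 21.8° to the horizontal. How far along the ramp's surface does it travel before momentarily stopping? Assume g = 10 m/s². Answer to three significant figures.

Here I = 0.25MR², so the shape factor k = I/(MR²) = 0.25.
The rolling condition ω = v/R makes the rotational term ½I(v/R)² = ½kMv², so KE_total = ½(1+k)Mv² = (5/8)Mv².
Setting this equal to Mgh gives the vertical rise h = (1+k)v₀²/(2g) = 1.25×4.78²/(2×10) = 1.428 m.
Along the incline, d = h/sinθ = 1.428/sin21.8° ≈ 3.85 m.

d ≈ 3.85 m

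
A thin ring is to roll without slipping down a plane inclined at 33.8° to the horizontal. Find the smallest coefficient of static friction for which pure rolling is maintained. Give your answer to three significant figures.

μ_min ≈ 0.335

Here I = MR², so the shape factor k = I/(MR²) = 1.
Along the incline Mg sinθ − f = Ma, and torque about the center fR = Iα = kMR²(a/R) gives f = kMa.
These give a = g sinθ/(1+k) and the required friction f = kMg sinθ/(1+k).
With N = Mg cosθ, the no-slip condition f ≤ μN gives μ_min = f/N = k tanθ/(1+k).
μ_min = 1 × tan33.8° / 2 ≈ 0.335.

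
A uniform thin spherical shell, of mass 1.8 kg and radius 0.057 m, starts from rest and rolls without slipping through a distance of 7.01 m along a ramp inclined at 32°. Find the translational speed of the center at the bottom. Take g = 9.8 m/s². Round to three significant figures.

For this body I = (2/3)MR², i.e. k = I/(MR²) = 2/3.
The rolling condition ω = v/R makes the rotational term ½I(v/R)² = ½kMv², so KE_total = ½(1+k)Mv² = (5/6)Mv².
The vertical drop is h = L sinθ = 7.01 × sin32° = 3.715 m.
Setting Mgh = (5/6)Mv² gives v = √(2gh/(1+k)) = √(2·9.8·3.715/1.667) ≈ 6.61 m/s.

v ≈ 6.61 m/s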